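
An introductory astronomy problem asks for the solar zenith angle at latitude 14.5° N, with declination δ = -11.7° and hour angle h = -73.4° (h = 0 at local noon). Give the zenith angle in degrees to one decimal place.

cos θ_z = sin φ sin δ + cos φ cos δ cos h = -0.050774 + 0.270842 = 0.220068.
θ_z = arccos(0.220068) = 77.3°.

θ_z = 77.3°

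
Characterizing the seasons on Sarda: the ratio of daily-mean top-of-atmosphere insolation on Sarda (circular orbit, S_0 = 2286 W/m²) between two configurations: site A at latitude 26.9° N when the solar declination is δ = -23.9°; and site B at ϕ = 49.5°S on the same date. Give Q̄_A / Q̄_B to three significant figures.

— Configuration A (ϕ=+26.9°):
cos h₀ = −tan(+26.9°) tan(-23.900°) = 0.2248, h₀ = 1.3440 rad.
Bracket: h₀ sin ϕ sin δ + cos ϕ cos δ sin h₀ = 1.3440×0.45243×-0.40514 + 0.89180×0.91425×0.97440 = -0.246352 + 0.794456 = 0.548104.
Q̄ = (S_0/π) × [bracket] = (2286/π) × 0.548104 = 398.83 W/m².
— Configuration B (ϕ=-49.5°):
cos h₀ = −tan(-49.5°) tan(-23.900°) = -0.5188, h₀ = 2.1163 rad.
Bracket: h₀ sin ϕ sin δ + cos ϕ cos δ sin h₀ = 2.1163×-0.76041×-0.40514 + 0.64945×0.91425×0.85487 = 0.651974 + 0.507587 = 1.159561.
Q̄ = (S_0/π) × [bracket] = (2286/π) × 1.159561 = 843.76 W/m².
Ratio Q̄_A / Q̄_B = 398.83 / 843.76 = 0.4727.

Q̄_A / Q̄_B ≈ 0.473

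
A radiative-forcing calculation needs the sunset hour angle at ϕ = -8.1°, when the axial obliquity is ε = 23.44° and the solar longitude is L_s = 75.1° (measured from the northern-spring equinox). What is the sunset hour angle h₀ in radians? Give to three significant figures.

h₀ = 1.51 rad

Solar declination: sin δ = sin ε · sin L_s = sin 23.44° × sin 75.1° = 0.38441, so δ = +22.607°.
cos h₀ = −tan ϕ · tan δ = −tan(-8.1°) × tan(+22.607°) = 0.0593, so h₀ = 1.5115 rad = 86.60°.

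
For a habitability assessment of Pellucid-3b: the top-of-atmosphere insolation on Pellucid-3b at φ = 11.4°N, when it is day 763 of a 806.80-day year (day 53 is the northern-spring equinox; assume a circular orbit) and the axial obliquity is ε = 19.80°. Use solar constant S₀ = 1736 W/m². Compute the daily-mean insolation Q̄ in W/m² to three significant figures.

Solar longitude: λ_s = 360° × (763 − 53)/806.80 = 316.807°.
sin δ = sin 19.80° × sin 316.807° = -0.23185, so δ = -13.406°.
cos H₀ = −tan(+11.4°) tan(-13.406°) = 0.0481, H₀ = 1.5227 rad.
Bracket: H₀ sin φ sin δ + cos φ cos δ sin H₀ = 1.5227×0.19766×-0.23185 + 0.98027×0.97275×0.99884 = -0.069781 + 0.952452 = 0.882671.
Q̄ = (S₀/π) × [bracket] = (1736/π) × 0.882671 = 487.8 W/m².

Q̄ ≈ 488 W/m²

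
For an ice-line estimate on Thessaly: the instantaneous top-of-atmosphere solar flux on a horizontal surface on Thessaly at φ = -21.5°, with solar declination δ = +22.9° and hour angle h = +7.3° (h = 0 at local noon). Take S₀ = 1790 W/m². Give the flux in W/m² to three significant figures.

cos θ_z = sin φ sin δ + cos φ cos δ cos h = -0.142614 + 0.850140 = 0.707526.
Flux = S₀ · cos θ_z = 1790 × 0.707526 = 1266 W/m².

1.27e+03 W/m²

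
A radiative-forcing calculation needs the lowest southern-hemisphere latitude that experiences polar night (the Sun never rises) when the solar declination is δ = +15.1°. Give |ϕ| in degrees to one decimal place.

|ϕ| = 74.9°

Polar night requires cos h₀ = −tan ϕ tan δ ≥ 1, i.e. tan ϕ tan δ ≤ −1.
The boundary is |tan ϕ| · |tan δ| = 1, so |ϕ| = 90° − |δ| = 90° − 15.1° = 74.9° in the southern hemisphere.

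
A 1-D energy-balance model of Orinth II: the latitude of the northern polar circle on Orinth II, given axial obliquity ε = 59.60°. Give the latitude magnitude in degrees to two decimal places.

30.40°

The polar circle is the lowest latitude that experiences at least one full rotation of continuous daylight at the northern-summer solstice; it lies at |φ| = 90° − ε = 90° − 59.60° = 30.40°.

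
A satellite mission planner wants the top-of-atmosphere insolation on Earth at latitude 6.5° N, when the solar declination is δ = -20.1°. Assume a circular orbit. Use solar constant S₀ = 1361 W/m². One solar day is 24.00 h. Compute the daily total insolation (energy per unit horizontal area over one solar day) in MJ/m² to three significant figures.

cos H₀ = −tan(+6.5°) tan(-20.100°) = 0.0417, H₀ = 1.5291 rad.
Bracket: H₀ sin φ sin δ + cos φ cos δ sin H₀ = 1.5291×0.11320×-0.34366 + 0.99357×0.93909×0.99913 = -0.059486 + 0.932240 = 0.872754.
Q̄ = (S₀/π) × [bracket] = (1361/π) × 0.872754 = 378.09 W/m².
Daily total = Q̄ × 24.00 h × 3600 s/h = 378.09 × 24.00 × 3600 / 10⁶ = 32.67 MJ/m².

32.7 MJ/m²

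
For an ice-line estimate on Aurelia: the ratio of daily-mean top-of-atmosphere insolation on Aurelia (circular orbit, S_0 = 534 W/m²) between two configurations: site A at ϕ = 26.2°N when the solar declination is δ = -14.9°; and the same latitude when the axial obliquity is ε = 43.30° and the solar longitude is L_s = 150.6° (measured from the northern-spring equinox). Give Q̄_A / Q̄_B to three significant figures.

Q̄_A / Q̄_B ≈ 0.638

— Configuration A (ϕ=+26.2°):
cos h₀ = −tan(+26.2°) tan(-14.900°) = 0.1309, h₀ = 1.4395 rad.
Bracket: h₀ sin ϕ sin δ + cos ϕ cos δ sin h₀ = 1.4395×0.44151×-0.25713 + 0.89726×0.96638×0.99139 = -0.163420 + 0.859628 = 0.696208.
Q̄ = (S_0/π) × [bracket] = (534/π) × 0.696208 = 118.34 W/m².
— Configuration B (ϕ=+26.2°):
Solar declination: sin δ = sin ε · sin L_s = sin 43.30° × sin 150.6° = 0.33667, so δ = +19.674°.
cos h₀ = −tan(+26.2°) tan(+19.674°) = -0.1759, h₀ = 1.7476 rad.
Bracket: h₀ sin ϕ sin δ + cos ϕ cos δ sin h₀ = 1.7476×0.44151×0.33667 + 0.89726×0.94162×0.98440 = 0.259769 + 0.831698 = 1.091467.
Q̄ = (S_0/π) × [bracket] = (534/π) × 1.091467 = 185.52 W/m².
Ratio Q̄_A / Q̄_B = 118.34 / 185.52 = 0.6379.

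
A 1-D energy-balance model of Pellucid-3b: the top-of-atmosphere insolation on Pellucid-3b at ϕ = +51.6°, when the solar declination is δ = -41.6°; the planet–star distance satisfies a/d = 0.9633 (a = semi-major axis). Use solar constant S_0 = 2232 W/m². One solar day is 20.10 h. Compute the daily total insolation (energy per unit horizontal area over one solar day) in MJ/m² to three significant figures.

cos h₀ = −tan(+51.6°) tan(-41.600°) = 1.1202 ≥ 1 ⇒ polar night, h₀ = 0 and Q̄ = 0.
Inverse-square distance factor (a/d)² = 0.9633² = 0.927947.
Daily total = Q̄ × 20.10 h × 3600 s/h = 0.00 MJ/m².

0.00 MJ/m²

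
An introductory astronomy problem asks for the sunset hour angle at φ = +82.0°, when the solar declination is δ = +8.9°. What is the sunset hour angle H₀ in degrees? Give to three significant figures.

H₀ = 180°

Sunrise equation: cos H₀ = −tan φ · tan δ = -1.1142 ≤ −1, so the Sun never sets (polar day) and H₀ = π.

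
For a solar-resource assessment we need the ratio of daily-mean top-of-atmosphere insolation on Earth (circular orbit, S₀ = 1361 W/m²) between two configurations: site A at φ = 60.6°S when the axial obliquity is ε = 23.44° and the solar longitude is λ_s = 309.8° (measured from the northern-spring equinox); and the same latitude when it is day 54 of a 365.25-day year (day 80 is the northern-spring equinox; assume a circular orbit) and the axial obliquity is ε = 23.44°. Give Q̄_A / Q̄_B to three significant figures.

— Configuration A (φ=-60.6°):
Solar declination: sin δ = sin ε · sin λ_s = sin 23.44° × sin 309.8° = -0.30561, so δ = -17.795°.
cos H₀ = −tan(-60.6°) tan(-17.795°) = -0.5696, H₀ = 2.1769 rad.
Bracket: H₀ sin φ sin δ + cos φ cos δ sin H₀ = 2.1769×-0.87121×-0.30561 + 0.49090×0.95216×0.82190 = 0.579601 + 0.384169 = 0.963770.
Q̄ = (S₀/π) × [bracket] = (1361/π) × 0.963770 = 417.52 W/m².
— Configuration B (φ=-60.6°):
Solar longitude: λ_s = 360° × (54 − 80)/365.25 = -25.626°, i.e. -25.626° + 360° = 334.374°.
sin δ = sin 23.44° × sin 334.374° = -0.17204, so δ = -9.907°.
cos H₀ = −tan(-60.6°) tan(-9.907°) = -0.3099, H₀ = 1.8859 rad.
Bracket: H₀ sin φ sin δ + cos φ cos δ sin H₀ = 1.8859×-0.87121×-0.17204 + 0.49090×0.98509×0.95075 = 0.282664 + 0.459764 = 0.742428.
Q̄ = (S₀/π) × [bracket] = (1361/π) × 0.742428 = 321.63 W/m².
Ratio Q̄_A / Q̄_B = 417.52 / 321.63 = 1.298.

Q̄_A / Q̄_B ≈ 1.30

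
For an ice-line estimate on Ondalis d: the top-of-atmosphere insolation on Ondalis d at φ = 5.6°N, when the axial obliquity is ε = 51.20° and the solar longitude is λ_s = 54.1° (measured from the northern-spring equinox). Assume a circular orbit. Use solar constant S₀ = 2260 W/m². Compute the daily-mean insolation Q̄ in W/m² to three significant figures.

Q̄ ≈ 627 W/m²

Solar declination: sin δ = sin ε · sin λ_s = sin 51.20° × sin 54.1° = 0.63130, so δ = +39.146°.
cos H₀ = −tan(+5.6°) tan(+39.146°) = -0.0798, H₀ = 1.6507 rad.
Bracket: H₀ sin φ sin δ + cos φ cos δ sin H₀ = 1.6507×0.09758×0.63130 + 0.99523×0.77554×0.99681 = 0.101687 + 0.769379 = 0.871066.
Q̄ = (S₀/π) × [bracket] = (2260/π) × 0.871066 = 626.6 W/m².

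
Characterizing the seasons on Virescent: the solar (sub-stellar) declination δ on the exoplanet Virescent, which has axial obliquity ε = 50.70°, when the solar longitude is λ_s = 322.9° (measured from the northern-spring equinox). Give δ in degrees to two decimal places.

sin δ = sin ε · sin λ_s = sin 50.70° × sin 322.9° = -0.466787.
δ = arcsin(-0.466787) = -27.83°.

δ = -27.83°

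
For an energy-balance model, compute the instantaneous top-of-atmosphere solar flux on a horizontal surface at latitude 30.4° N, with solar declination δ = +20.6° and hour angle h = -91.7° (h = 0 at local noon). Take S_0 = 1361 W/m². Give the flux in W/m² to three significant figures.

cos θ_z = sin ϕ sin δ + cos ϕ cos δ cos h = 0.178044 + -0.023951 = 0.154093.
Flux = S_0 · cos θ_z = 1361 × 0.154093 = 209.7 W/m².

210 W/m²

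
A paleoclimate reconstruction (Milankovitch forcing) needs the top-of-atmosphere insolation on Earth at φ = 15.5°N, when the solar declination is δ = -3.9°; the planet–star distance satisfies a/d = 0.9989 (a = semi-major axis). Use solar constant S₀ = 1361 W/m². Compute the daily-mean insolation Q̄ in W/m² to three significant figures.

cos H₀ = −tan(+15.5°) tan(-3.900°) = 0.0189, H₀ = 1.5519 rad.
Bracket: H₀ sin φ sin δ + cos φ cos δ sin H₀ = 1.5519×0.26724×-0.06802 + 0.96363×0.99768×0.99982 = -0.028210 + 0.961221 = 0.933011.
Inverse-square distance factor (a/d)² = 0.9989² = 0.997801.
Q̄ = (S₀/π) × 0.997801 × [bracket] = (1361/π) × 0.997801 × 0.933011 = 403.3 W/m².

Q̄ ≈ 403 W/m²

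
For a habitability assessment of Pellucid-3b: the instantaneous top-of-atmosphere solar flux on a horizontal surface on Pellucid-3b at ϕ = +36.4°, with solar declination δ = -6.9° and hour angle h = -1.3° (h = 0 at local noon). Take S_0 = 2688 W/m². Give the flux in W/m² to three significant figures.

1.96e+03 W/m²

cos θ_z = sin ϕ sin δ + cos ϕ cos δ cos h = -0.071291 + 0.798859 = 0.727568.
Flux = S_0 · cos θ_z = 2688 × 0.727568 = 1956 W/m².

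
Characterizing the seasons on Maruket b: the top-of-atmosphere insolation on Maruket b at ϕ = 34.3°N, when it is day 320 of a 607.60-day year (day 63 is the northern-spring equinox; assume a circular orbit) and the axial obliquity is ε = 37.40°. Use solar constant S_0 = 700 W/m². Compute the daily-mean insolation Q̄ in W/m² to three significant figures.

Q̄ ≈ 236 W/m²

Solar longitude: L_s = 360° × (320 − 63)/607.60 = 152.271°.
sin δ = sin 37.40° × sin 152.271° = 0.28260, so δ = +16.416°.
cos h₀ = −tan(+34.3°) tan(+16.416°) = -0.2010, h₀ = 1.7731 rad.
Bracket: h₀ sin ϕ sin δ + cos ϕ cos δ sin h₀ = 1.7731×0.56353×0.28260 + 0.82610×0.95924×0.97960 = 0.282373 + 0.776263 = 1.058636.
Q̄ = (S_0/π) × [bracket] = (700/π) × 1.058636 = 235.9 W/m².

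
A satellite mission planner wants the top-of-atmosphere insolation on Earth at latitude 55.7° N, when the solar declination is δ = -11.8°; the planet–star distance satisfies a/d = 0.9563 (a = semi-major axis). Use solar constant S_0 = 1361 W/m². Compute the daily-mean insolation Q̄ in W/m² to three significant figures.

cos h₀ = −tan(+55.7°) tan(-11.800°) = 0.3063, h₀ = 1.2595 rad.
Bracket: h₀ sin ϕ sin δ + cos ϕ cos δ sin h₀ = 1.2595×0.82610×-0.20450 + 0.56353×0.97887×0.95195 = -0.212777 + 0.525117 = 0.312340.
Inverse-square distance factor (a/d)² = 0.9563² = 0.914510.
Q̄ = (S_0/π) × 0.914510 × [bracket] = (1361/π) × 0.914510 × 0.312340 = 123.7 W/m².

Q̄ ≈ 124 W/m²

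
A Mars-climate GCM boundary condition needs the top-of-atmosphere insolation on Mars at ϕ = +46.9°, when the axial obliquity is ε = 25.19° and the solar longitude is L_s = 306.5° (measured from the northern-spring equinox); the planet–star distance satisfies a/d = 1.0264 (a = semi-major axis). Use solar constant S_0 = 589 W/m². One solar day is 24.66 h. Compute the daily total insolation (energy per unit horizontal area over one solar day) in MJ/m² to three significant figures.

Solar declination: sin δ = sin ε · sin L_s = sin 25.19° × sin 306.5° = -0.34214, so δ = -20.007°.
cos h₀ = −tan(+46.9°) tan(-20.007°) = 0.3891, h₀ = 1.1711 rad.
Bracket: h₀ sin ϕ sin δ + cos ϕ cos δ sin h₀ = 1.1711×0.73016×-0.34214 + 0.68327×0.93965×0.92120 = -0.292561 + 0.591442 = 0.298881.
Inverse-square distance factor (a/d)² = 1.0264² = 1.053497.
Q̄ = (S_0/π) × 1.053497 × [bracket] = (589/π) × 1.053497 × 0.298881 = 59.033 W/m².
Daily total = Q̄ × 24.66 h × 3600 s/h = 59.033 × 24.66 × 3600 / 10⁶ = 5.241 MJ/m².

5.24 MJ/m²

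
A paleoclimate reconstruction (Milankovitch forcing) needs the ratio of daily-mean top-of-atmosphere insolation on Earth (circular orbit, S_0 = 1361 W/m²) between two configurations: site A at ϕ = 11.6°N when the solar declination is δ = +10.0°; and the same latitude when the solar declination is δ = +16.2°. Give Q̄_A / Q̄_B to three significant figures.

— Configuration A (ϕ=+11.6°):
cos h₀ = −tan(+11.6°) tan(+10.000°) = -0.0362, h₀ = 1.6070 rad.
Bracket: h₀ sin ϕ sin δ + cos ϕ cos δ sin h₀ = 1.6070×0.20108×0.17365 + 0.97958×0.98481×0.99934 = 0.056112 + 0.964063 = 1.020175.
Q̄ = (S_0/π) × [bracket] = (1361/π) × 1.020175 = 441.96 W/m².
— Configuration B (ϕ=+11.6°):
cos h₀ = −tan(+11.6°) tan(+16.200°) = -0.0596, h₀ = 1.6305 rad.
Bracket: h₀ sin ϕ sin δ + cos ϕ cos δ sin h₀ = 1.6305×0.20108×0.27899 + 0.97958×0.96029×0.99822 = 0.091470 + 0.939006 = 1.030476.
Q̄ = (S_0/π) × [bracket] = (1361/π) × 1.030476 = 446.42 W/m².
Ratio Q̄_A / Q̄_B = 441.96 / 446.42 = 0.9900.

Q̄_A / Q̄_B ≈ 0.990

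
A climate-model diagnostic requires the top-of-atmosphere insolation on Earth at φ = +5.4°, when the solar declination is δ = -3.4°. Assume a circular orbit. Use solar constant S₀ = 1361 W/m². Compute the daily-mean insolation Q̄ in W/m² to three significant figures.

Q̄ ≈ 427 W/m²

cos H₀ = −tan(+5.4°) tan(-3.400°) = 0.0056, H₀ = 1.5652 rad.
Bracket: H₀ sin φ sin δ + cos φ cos δ sin H₀ = 1.5652×0.09411×-0.05931 + 0.99556×0.99824×0.99998 = -0.008736 + 0.993788 = 0.985052.
Q̄ = (S₀/π) × [bracket] = (1361/π) × 0.985052 = 426.7 W/m².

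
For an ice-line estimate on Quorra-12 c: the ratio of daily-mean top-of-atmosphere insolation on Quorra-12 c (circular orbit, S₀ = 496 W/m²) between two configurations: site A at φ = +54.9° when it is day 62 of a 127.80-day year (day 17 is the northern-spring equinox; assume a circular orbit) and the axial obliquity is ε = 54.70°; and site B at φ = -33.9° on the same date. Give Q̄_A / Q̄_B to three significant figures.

— Configuration A (φ=+54.9°):
Solar longitude: λ_s = 360° × (62 − 17)/127.80 = 126.761°.
sin δ = sin 54.70° × sin 126.761° = 0.65384, so δ = +40.832°.
cos H₀ = −tan(+54.9°) tan(+40.832°) = -1.2296 ≤ −1 ⇒ polar day, H₀ = π.
Bracket: H₀ sin φ sin δ + cos φ cos δ sin H₀ = 3.1416×0.81815×0.65384 + 0.57501×0.75663×0.00000 = 1.680565 + 0.000000 = 1.680565.
Q̄ = (S₀/π) × [bracket] = (496/π) × 1.680565 = 265.33 W/m².
— Configuration B (φ=-33.9°):
cos H₀ = −tan(-33.9°) tan(+40.832°) = 0.5807, H₀ = 0.9512 rad.
Bracket: H₀ sin φ sin δ + cos φ cos δ sin H₀ = 0.9512×-0.55775×0.65384 + 0.83001×0.75663×0.81413 = -0.346883 + 0.511282 = 0.164399.
Q̄ = (S₀/π) × [bracket] = (496/π) × 0.164399 = 25.956 W/m².
Ratio Q̄_A / Q̄_B = 265.33 / 25.956 = 10.22.

Q̄_A / Q̄_B ≈ 10.2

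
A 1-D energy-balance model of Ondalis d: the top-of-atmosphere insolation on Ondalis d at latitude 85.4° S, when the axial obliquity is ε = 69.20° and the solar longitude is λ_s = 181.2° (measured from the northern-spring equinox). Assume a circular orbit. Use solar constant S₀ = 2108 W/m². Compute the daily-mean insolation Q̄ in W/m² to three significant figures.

Solar declination: sin δ = sin ε · sin λ_s = sin 69.20° × sin 181.2° = -0.01958, so δ = -1.122°.
cos H₀ = −tan(-85.4°) tan(-1.122°) = -0.2434, H₀ = 1.8166 rad.
Bracket: H₀ sin φ sin δ + cos φ cos δ sin H₀ = 1.8166×-0.99678×-0.01958 + 0.08020×0.99981×0.96993 = 0.035454 + 0.077774 = 0.113228.
Q̄ = (S₀/π) × [bracket] = (2108/π) × 0.113228 = 75.98 W/m².

Q̄ ≈ 76.0 W/m²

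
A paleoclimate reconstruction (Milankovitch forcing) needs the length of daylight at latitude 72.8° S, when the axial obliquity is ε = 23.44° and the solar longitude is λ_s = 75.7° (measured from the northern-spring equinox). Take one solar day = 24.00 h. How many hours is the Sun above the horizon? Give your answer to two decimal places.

Solar declination: sin δ = sin ε · sin λ_s = sin 23.44° × sin 75.7° = 0.38546, so δ = +22.673°.
cos H₀ = −tan φ · tan δ = 1.3495 ≥ 1, so the Sun never rises (polar night) and H₀ = 0.
Daylight = 2H₀/(2π) × 24.00 h = (0.0000/π) × 24.00 = 0.00 h.

0.00 h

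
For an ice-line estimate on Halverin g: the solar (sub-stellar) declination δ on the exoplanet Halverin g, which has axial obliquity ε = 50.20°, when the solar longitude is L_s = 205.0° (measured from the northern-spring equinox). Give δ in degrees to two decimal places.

δ = -18.95°

sin δ = sin ε · sin L_s = sin 50.20° × sin 205.0° = -0.324691.
δ = arcsin(-0.324691) = -18.95°.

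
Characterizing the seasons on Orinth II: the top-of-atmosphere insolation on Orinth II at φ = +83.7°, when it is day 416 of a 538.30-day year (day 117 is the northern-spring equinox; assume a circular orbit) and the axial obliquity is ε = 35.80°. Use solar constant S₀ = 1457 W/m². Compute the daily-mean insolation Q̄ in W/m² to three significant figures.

Solar longitude: λ_s = 360° × (416 − 117)/538.30 = 199.963°.
sin δ = sin 35.80° × sin 199.963° = -0.19971, so δ = -11.520°.
cos H₀ = −tan(+83.7°) tan(-11.520°) = 1.8461 ≥ 1 ⇒ polar night, H₀ = 0 and Q̄ = 0.

Q̄ ≈ 0.00 W/m²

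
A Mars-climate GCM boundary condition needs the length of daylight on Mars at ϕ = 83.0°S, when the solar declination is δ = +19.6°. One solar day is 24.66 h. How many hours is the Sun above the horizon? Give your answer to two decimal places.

cos h₀ = −tan ϕ · tan δ = 2.9001 ≥ 1, so the Sun never rises (polar night) and h₀ = 0.
Daylight = 2h₀/(2π) × 24.66 h = (0.0000/π) × 24.66 = 0.00 h.

0.00 h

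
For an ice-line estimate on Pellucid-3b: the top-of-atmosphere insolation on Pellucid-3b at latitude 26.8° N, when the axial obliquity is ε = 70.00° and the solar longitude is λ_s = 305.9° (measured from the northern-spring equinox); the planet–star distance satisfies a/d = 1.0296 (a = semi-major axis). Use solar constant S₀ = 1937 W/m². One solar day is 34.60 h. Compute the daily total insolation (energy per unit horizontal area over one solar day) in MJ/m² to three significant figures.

11.8 MJ/m²

Solar declination: sin δ = sin ε · sin λ_s = sin 70.00° × sin 305.9° = -0.76119, so δ = -49.569°.
cos H₀ = −tan(+26.8°) tan(-49.569°) = 0.5929, H₀ = 0.9362 rad.
Bracket: H₀ sin φ sin δ + cos φ cos δ sin H₀ = 0.9362×0.45088×-0.76119 + 0.89259×0.64853×0.80529 = -0.321309 + 0.466159 = 0.144850.
Inverse-square distance factor (a/d)² = 1.0296² = 1.060076.
Q̄ = (S₀/π) × 1.060076 × [bracket] = (1937/π) × 1.060076 × 0.144850 = 94.675 W/m².
Daily total = Q̄ × 34.60 h × 3600 s/h = 94.675 × 34.60 × 3600 / 10⁶ = 11.79 MJ/m².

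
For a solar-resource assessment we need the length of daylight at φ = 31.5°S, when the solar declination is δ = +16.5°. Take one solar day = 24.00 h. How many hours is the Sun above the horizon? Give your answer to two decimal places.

cos H₀ = −tan φ · tan δ = −tan(-31.5°) × tan(+16.500°) = 0.1815, so H₀ = 1.3883 rad = 79.54°.
Daylight = 2H₀/(2π) × 24.00 h = (1.3883/π) × 24.00 = 10.61 h.

10.61 h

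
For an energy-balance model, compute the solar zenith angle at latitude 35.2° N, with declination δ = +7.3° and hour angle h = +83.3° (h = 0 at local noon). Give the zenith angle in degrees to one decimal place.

θ_z = 80.3°

cos θ_z = sin φ sin δ + cos φ cos δ cos h = 0.073244 + 0.094564 = 0.167808.
θ_z = arccos(0.167808) = 80.3°.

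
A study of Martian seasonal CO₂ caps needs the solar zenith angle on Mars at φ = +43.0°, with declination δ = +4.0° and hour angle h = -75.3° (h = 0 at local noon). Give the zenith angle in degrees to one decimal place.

cos θ_z = sin φ sin δ + cos φ cos δ cos h = 0.047574 + 0.185135 = 0.232709.
θ_z = arccos(0.232709) = 76.5°.

θ_z = 76.5°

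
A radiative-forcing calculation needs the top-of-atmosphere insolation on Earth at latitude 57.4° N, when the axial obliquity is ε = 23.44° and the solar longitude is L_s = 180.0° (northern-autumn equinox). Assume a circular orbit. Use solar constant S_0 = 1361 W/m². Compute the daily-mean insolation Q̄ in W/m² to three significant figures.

Q̄ ≈ 233 W/m²

Solar declination: sin δ = sin ε · sin L_s = sin 23.44° × sin 180.0° = 0.00000, so δ = +0.000°.
cos h₀ = −tan(+57.4°) tan(+0.000°) = -0.0000, h₀ = 1.5708 rad.
Bracket: h₀ sin ϕ sin δ + cos ϕ cos δ sin h₀ = 1.5708×0.84245×0.00000 + 0.53877×1.00000×1.00000 = 0.000000 + 0.538770 = 0.538770.
Q̄ = (S_0/π) × [bracket] = (1361/π) × 0.538770 = 233.4 W/m².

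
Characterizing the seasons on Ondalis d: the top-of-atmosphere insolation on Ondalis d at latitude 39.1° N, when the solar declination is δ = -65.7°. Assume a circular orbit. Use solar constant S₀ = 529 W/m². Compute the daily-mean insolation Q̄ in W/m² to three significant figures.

Q̄ ≈ 0.00 W/m²

cos H₀ = −tan(+39.1°) tan(-65.700°) = 1.7999 ≥ 1 ⇒ polar night, H₀ = 0 and Q̄ = 0.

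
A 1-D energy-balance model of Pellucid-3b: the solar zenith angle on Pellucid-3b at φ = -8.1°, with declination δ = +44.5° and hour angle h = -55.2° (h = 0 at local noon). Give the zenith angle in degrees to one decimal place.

cos θ_z = sin φ sin δ + cos φ cos δ cos h = -0.098759 + 0.403001 = 0.304242.
θ_z = arccos(0.304242) = 72.3°.

θ_z = 72.3°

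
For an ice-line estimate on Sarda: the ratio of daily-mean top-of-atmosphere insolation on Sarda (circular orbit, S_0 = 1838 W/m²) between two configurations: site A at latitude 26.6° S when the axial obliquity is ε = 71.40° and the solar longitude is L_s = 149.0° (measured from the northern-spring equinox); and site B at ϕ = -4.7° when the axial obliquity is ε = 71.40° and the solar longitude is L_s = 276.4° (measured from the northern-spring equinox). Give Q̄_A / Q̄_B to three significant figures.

— Configuration A (ϕ=-26.6°):
Solar declination: sin δ = sin ε · sin L_s = sin 71.40° × sin 149.0° = 0.48814, so δ = +29.218°.
cos h₀ = −tan(-26.6°) tan(+29.218°) = 0.2801, h₀ = 1.2869 rad.
Bracket: h₀ sin ϕ sin δ + cos ϕ cos δ sin h₀ = 1.2869×-0.44776×0.48814 + 0.89415×0.87277×0.95998 = -0.281277 + 0.749156 = 0.467879.
Q̄ = (S_0/π) × [bracket] = (1838/π) × 0.467879 = 273.73 W/m².
— Configuration B (ϕ=-4.7°):
Solar declination: sin δ = sin ε · sin L_s = sin 71.40° × sin 276.4° = -0.94186, so δ = -70.367°.
cos h₀ = −tan(-4.7°) tan(-70.367°) = -0.2305, h₀ = 1.8033 rad.
Bracket: h₀ sin ϕ sin δ + cos ϕ cos δ sin h₀ = 1.8033×-0.08194×-0.94186 + 0.99664×0.33600×0.97308 = 0.139171 + 0.325856 = 0.465027.
Q̄ = (S_0/π) × [bracket] = (1838/π) × 0.465027 = 272.07 W/m².
Ratio Q̄_A / Q̄_B = 273.73 / 272.07 = 1.006.

Q̄_A / Q̄_B ≈ 1.01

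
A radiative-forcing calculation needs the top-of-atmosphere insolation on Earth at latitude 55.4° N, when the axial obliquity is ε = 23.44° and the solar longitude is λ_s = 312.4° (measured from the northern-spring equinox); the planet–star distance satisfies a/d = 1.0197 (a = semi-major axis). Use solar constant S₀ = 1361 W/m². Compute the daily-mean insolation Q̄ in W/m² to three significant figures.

Q̄ ≈ 98.1 W/m²

Solar declination: sin δ = sin ε · sin λ_s = sin 23.44° × sin 312.4° = -0.29375, so δ = -17.083°.
cos H₀ = −tan(+55.4°) tan(-17.083°) = 0.4455, H₀ = 1.1091 rad.
Bracket: H₀ sin φ sin δ + cos φ cos δ sin H₀ = 1.1091×0.82314×-0.29375 + 0.56784×0.95588×0.89530 = -0.268177 + 0.485957 = 0.217780.
Inverse-square distance factor (a/d)² = 1.0197² = 1.039788.
Q̄ = (S₀/π) × 1.039788 × [bracket] = (1361/π) × 1.039788 × 0.217780 = 98.10 W/m².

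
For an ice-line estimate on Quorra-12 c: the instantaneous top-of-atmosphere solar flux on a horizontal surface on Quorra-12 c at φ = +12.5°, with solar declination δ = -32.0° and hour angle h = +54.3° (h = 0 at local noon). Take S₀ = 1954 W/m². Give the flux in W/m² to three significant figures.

720 W/m²

cos θ_z = sin φ sin δ + cos φ cos δ cos h = -0.114696 + 0.483141 = 0.368445.
Flux = S₀ · cos θ_z = 1954 × 0.368445 = 719.9 W/m².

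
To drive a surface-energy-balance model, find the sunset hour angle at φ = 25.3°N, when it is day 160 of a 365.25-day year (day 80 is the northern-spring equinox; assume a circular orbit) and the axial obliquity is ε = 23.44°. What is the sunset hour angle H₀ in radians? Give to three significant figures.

H₀ = 1.77 rad

Solar longitude: λ_s = 360° × (160 − 80)/365.25 = 78.850°.
sin δ = sin 23.44° × sin 78.850° = 0.39028, so δ = +22.972°.
cos H₀ = −tan φ · tan δ = −tan(+25.3°) × tan(+22.972°) = -0.2004, so H₀ = 1.7725 rad = 101.56°.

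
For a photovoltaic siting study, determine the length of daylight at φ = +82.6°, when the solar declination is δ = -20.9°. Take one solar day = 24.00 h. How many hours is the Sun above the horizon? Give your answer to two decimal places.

cos H₀ = −tan φ · tan δ = 2.9402 ≥ 1, so the Sun never rises (polar night) and H₀ = 0.
Daylight = 2H₀/(2π) × 24.00 h = (0.0000/π) × 24.00 = 0.00 h.

0.00 h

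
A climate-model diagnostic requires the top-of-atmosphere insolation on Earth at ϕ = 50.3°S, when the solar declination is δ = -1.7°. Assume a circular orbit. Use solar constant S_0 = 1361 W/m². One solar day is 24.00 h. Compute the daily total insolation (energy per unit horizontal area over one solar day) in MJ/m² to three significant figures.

cos h₀ = −tan(-50.3°) tan(-1.700°) = -0.0357, h₀ = 1.6066 rad.
Bracket: h₀ sin ϕ sin δ + cos ϕ cos δ sin h₀ = 1.6066×-0.76940×-0.02967 + 0.63877×0.99956×0.99936 = 0.036676 + 0.638080 = 0.674756.
Q̄ = (S_0/π) × [bracket] = (1361/π) × 0.674756 = 292.32 W/m².
Daily total = Q̄ × 24.00 h × 3600 s/h = 292.32 × 24.00 × 3600 / 10⁶ = 25.26 MJ/m².

25.3 MJ/m²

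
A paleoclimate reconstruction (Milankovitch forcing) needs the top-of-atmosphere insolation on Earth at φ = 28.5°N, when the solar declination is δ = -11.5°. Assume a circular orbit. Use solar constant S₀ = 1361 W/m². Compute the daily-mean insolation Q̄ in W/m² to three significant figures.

cos H₀ = −tan(+28.5°) tan(-11.500°) = 0.1105, H₀ = 1.4601 rad.
Bracket: H₀ sin φ sin δ + cos φ cos δ sin H₀ = 1.4601×0.47716×-0.19937 + 0.87882×0.97992×0.99388 = -0.138901 + 0.855903 = 0.717002.
Q̄ = (S₀/π) × [bracket] = (1361/π) × 0.717002 = 310.6 W/m².

Q̄ ≈ 311 W/m²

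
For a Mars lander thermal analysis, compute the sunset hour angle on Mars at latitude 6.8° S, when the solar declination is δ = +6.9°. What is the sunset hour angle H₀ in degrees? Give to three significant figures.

H₀ = 89.2°

cos H₀ = −tan φ · tan δ = −tan(-6.8°) × tan(+6.900°) = 0.0144, so H₀ = 1.5564 rad = 89.17°.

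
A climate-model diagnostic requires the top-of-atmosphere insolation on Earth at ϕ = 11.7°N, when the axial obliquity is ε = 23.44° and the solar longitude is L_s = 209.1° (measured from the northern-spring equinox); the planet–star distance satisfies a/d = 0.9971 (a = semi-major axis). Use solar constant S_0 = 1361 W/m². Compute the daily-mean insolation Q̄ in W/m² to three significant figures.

Q̄ ≈ 388 W/m²

Solar declination: sin δ = sin ε · sin L_s = sin 23.44° × sin 209.1° = -0.19346, so δ = -11.155°.
cos h₀ = −tan(+11.7°) tan(-11.155°) = 0.0408, h₀ = 1.5300 rad.
Bracket: h₀ sin ϕ sin δ + cos ϕ cos δ sin h₀ = 1.5300×0.20279×-0.19346 + 0.97922×0.98111×0.99917 = -0.060025 + 0.959925 = 0.899900.
Inverse-square distance factor (a/d)² = 0.9971² = 0.994208.
Q̄ = (S_0/π) × 0.994208 × [bracket] = (1361/π) × 0.994208 × 0.899900 = 387.6 W/m².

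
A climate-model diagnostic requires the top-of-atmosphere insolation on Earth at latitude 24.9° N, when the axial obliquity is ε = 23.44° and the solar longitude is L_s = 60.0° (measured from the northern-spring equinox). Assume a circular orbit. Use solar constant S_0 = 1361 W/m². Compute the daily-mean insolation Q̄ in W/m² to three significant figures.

Solar declination: sin δ = sin ε · sin L_s = sin 23.44° × sin 60.0° = 0.34449, so δ = +20.151°.
cos h₀ = −tan(+24.9°) tan(+20.151°) = -0.1703, h₀ = 1.7420 rad.
Bracket: h₀ sin ϕ sin δ + cos ϕ cos δ sin h₀ = 1.7420×0.42104×0.34449 + 0.90704×0.93879×0.98539 = 0.252667 + 0.839079 = 1.091746.
Q̄ = (S_0/π) × [bracket] = (1361/π) × 1.091746 = 473.0 W/m².

Q̄ ≈ 473 W/m²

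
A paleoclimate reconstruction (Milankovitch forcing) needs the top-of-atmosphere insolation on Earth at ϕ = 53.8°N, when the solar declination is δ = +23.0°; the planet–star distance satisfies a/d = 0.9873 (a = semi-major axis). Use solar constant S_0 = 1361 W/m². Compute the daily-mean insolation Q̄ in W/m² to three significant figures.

cos h₀ = −tan(+53.8°) tan(+23.000°) = -0.5800, h₀ = 2.1895 rad.
Bracket: h₀ sin ϕ sin δ + cos ϕ cos δ sin h₀ = 2.1895×0.80696×0.39073 + 0.59061×0.92050×0.81464 = 0.690357 + 0.442884 = 1.133241.
Inverse-square distance factor (a/d)² = 0.9873² = 0.974761.
Q̄ = (S_0/π) × 0.974761 × [bracket] = (1361/π) × 0.974761 × 1.133241 = 478.6 W/m².

Q̄ ≈ 479 W/m²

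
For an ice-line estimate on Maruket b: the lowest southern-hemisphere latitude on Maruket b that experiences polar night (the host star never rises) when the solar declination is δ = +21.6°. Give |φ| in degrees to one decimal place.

|φ| = 68.4°

Polar night requires cos H₀ = −tan φ tan δ ≥ 1, i.e. tan φ tan δ ≤ −1.
The boundary is |tan φ| · |tan δ| = 1, so |φ| = 90° − |δ| = 90° − 21.6° = 68.4° in the southern hemisphere.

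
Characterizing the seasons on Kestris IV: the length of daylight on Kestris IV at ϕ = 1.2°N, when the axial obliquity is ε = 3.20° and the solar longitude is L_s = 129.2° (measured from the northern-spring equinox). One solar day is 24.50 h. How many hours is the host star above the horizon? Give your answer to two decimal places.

12.26 h

Solar declination: sin δ = sin ε · sin L_s = sin 3.20° × sin 129.2° = 0.04326, so δ = +2.479°.
cos h₀ = −tan ϕ · tan δ = −tan(+1.2°) × tan(+2.479°) = -0.0009, so h₀ = 1.5717 rad = 90.05°.
Daylight = 2h₀/(2π) × 24.50 h = (1.5717/π) × 24.50 = 12.26 h.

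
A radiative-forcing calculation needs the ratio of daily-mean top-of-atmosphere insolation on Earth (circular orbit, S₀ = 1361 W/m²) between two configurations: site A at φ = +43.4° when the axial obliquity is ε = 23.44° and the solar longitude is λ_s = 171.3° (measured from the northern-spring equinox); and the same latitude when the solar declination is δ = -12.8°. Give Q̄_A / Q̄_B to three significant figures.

Q̄_A / Q̄_B ≈ 1.63

— Configuration A (φ=+43.4°):
Solar declination: sin δ = sin ε · sin λ_s = sin 23.44° × sin 171.3° = 0.06017, so δ = +3.450°.
cos H₀ = −tan(+43.4°) tan(+3.450°) = -0.0570, H₀ = 1.6278 rad.
Bracket: H₀ sin φ sin δ + cos φ cos δ sin H₀ = 1.6278×0.68709×0.06017 + 0.72657×0.99819×0.99837 = 0.067297 + 0.724073 = 0.791370.
Q̄ = (S₀/π) × [bracket] = (1361/π) × 0.791370 = 342.84 W/m².
— Configuration B (φ=+43.4°):
cos H₀ = −tan(+43.4°) tan(-12.800°) = 0.2148, H₀ = 1.3543 rad.
Bracket: H₀ sin φ sin δ + cos φ cos δ sin H₀ = 1.3543×0.68709×-0.22155 + 0.72657×0.97515×0.97665 = -0.206158 + 0.691971 = 0.485813.
Q̄ = (S₀/π) × [bracket] = (1361/π) × 0.485813 = 210.46 W/m².
Ratio Q̄_A / Q̄_B = 342.84 / 210.46 = 1.629.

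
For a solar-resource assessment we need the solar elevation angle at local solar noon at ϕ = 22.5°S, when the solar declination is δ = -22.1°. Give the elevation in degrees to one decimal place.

89.6°

At local noon the hour angle is zero, so the zenith angle equals |ϕ − δ| = |-22.5° − (-22.100°)| = 0.400°.
Elevation = 90° − 0.400° = 89.6°.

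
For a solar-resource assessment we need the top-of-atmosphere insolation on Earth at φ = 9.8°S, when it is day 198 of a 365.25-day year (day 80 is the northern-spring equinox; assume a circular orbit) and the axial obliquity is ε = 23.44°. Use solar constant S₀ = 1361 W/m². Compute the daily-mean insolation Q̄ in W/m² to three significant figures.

Q̄ ≈ 358 W/m²

Solar longitude: λ_s = 360° × (198 − 80)/365.25 = 116.304°.
sin δ = sin 23.44° × sin 116.304° = 0.35660, so δ = +20.892°.
cos H₀ = −tan(-9.8°) tan(+20.892°) = 0.0659, H₀ = 1.5048 rad.
Bracket: H₀ sin φ sin δ + cos φ cos δ sin H₀ = 1.5048×-0.17021×0.35660 + 0.98541×0.93426×0.99782 = -0.091337 + 0.918622 = 0.827285.
Q̄ = (S₀/π) × [bracket] = (1361/π) × 0.827285 = 358.4 W/m².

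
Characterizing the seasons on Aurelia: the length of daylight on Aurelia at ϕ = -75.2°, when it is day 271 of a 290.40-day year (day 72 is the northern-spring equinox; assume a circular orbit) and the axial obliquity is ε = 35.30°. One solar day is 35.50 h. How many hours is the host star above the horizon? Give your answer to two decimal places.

Solar longitude: L_s = 360° × (271 − 72)/290.40 = 246.694°.
sin δ = sin 35.30° × sin 246.694° = -0.53071, so δ = -32.053°.
Sunrise equation: cos h₀ = −tan ϕ · tan δ = -2.3699 ≤ −1, so the host star never sets (polar day) and h₀ = π.
Daylight = 2h₀/(2π) × 35.50 h = (3.1416/π) × 35.50 = 35.50 h.

35.50 h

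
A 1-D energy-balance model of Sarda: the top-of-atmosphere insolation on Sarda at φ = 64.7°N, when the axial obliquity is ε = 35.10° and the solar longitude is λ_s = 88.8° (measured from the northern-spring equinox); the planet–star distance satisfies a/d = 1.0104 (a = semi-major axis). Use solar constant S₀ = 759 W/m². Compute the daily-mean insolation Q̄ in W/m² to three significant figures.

Solar declination: sin δ = sin ε · sin λ_s = sin 35.10° × sin 88.8° = 0.57488, so δ = +35.091°.
cos H₀ = −tan(+64.7°) tan(+35.091°) = -1.4863 ≤ −1 ⇒ polar day, H₀ = π.
Bracket: H₀ sin φ sin δ + cos φ cos δ sin H₀ = 3.1416×0.90408×0.57488 + 0.42736×0.81824×0.00000 = 1.632807 + 0.000000 = 1.632807.
Inverse-square distance factor (a/d)² = 1.0104² = 1.020908.
Q̄ = (S₀/π) × 1.020908 × [bracket] = (759/π) × 1.020908 × 1.632807 = 402.7 W/m².

Q̄ ≈ 403 W/m²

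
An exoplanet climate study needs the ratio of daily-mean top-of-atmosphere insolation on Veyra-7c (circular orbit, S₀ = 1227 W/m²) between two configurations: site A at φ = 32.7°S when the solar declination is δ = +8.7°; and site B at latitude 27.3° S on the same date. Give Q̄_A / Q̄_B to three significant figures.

— Configuration A (φ=-32.7°):
cos H₀ = −tan(-32.7°) tan(+8.700°) = 0.0982, H₀ = 1.4724 rad.
Bracket: H₀ sin φ sin δ + cos φ cos δ sin H₀ = 1.4724×-0.54024×0.15126 + 0.84151×0.98849×0.99516 = -0.120320 + 0.827798 = 0.707478.
Q̄ = (S₀/π) × [bracket] = (1227/π) × 0.707478 = 276.32 W/m².
— Configuration B (φ=-27.3°):
cos H₀ = −tan(-27.3°) tan(+8.700°) = 0.0790, H₀ = 1.4917 rad.
Bracket: H₀ sin φ sin δ + cos φ cos δ sin H₀ = 1.4917×-0.45865×0.15126 + 0.88862×0.98849×0.99688 = -0.103487 + 0.875651 = 0.772164.
Q̄ = (S₀/π) × [bracket] = (1227/π) × 0.772164 = 301.58 W/m².
Ratio Q̄_A / Q̄_B = 276.32 / 301.58 = 0.9162.

Q̄_A / Q̄_B ≈ 0.916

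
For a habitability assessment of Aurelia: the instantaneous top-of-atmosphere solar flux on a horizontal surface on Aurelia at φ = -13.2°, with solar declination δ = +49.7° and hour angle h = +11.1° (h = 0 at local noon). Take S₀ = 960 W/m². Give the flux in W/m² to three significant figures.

426 W/m²

cos θ_z = sin φ sin δ + cos φ cos δ cos h = -0.174156 + 0.617921 = 0.443765.
Flux = S₀ · cos θ_z = 960 × 0.443765 = 426.0 W/m².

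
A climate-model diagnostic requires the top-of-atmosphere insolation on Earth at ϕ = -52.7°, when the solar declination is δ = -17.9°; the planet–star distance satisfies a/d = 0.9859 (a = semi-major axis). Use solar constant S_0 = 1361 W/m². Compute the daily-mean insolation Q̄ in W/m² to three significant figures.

cos h₀ = −tan(-52.7°) tan(-17.900°) = -0.4240, h₀ = 2.0086 rad.
Bracket: h₀ sin ϕ sin δ + cos ϕ cos δ sin h₀ = 2.0086×-0.79547×-0.30736 + 0.60599×0.95159×0.90567 = 0.491094 + 0.522258 = 1.013352.
Inverse-square distance factor (a/d)² = 0.9859² = 0.971999.
Q̄ = (S_0/π) × 0.971999 × [bracket] = (1361/π) × 0.971999 × 1.013352 = 426.7 W/m².

Q̄ ≈ 427 W/m²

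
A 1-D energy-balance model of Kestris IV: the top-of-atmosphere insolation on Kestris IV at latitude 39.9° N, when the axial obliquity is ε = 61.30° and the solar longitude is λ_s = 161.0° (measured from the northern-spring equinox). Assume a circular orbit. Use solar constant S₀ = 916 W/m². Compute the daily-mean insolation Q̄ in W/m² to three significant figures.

Q̄ ≈ 305 W/m²

Solar declination: sin δ = sin ε · sin λ_s = sin 61.30° × sin 161.0° = 0.28557, so δ = +16.593°.
cos H₀ = −tan(+39.9°) tan(+16.593°) = -0.2491, H₀ = 1.8226 rad.
Bracket: H₀ sin φ sin δ + cos φ cos δ sin H₀ = 1.8226×0.64145×0.28557 + 0.76717×0.95836×0.96847 = 0.333862 + 0.712043 = 1.045905.
Q̄ = (S₀/π) × [bracket] = (916/π) × 1.045905 = 305.0 W/m².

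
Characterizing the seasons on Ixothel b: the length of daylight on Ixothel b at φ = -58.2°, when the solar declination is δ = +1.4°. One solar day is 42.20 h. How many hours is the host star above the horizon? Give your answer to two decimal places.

20.57 h

cos H₀ = −tan φ · tan δ = −tan(-58.2°) × tan(+1.400°) = 0.0394, so H₀ = 1.5314 rad = 87.74°.
Daylight = 2H₀/(2π) × 42.20 h = (1.5314/π) × 42.20 = 20.57 h.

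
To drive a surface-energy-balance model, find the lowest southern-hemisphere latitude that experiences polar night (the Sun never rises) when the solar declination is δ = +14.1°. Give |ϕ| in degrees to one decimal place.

Polar night requires cos h₀ = −tan ϕ tan δ ≥ 1, i.e. tan ϕ tan δ ≤ −1.
The boundary is |tan ϕ| · |tan δ| = 1, so |ϕ| = 90° − |δ| = 90° − 14.1° = 75.9° in the southern hemisphere.

|ϕ| = 75.9°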